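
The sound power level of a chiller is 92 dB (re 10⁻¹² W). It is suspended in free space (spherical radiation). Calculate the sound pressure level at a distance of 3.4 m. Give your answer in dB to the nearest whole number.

Free-field spherical radiation: L_p = L_w − 10·log₁₀(4π·r²), r = 3.4 m.
4π·r² = 145.3 m², 10·log₁₀ of that is 21.622 dB.
L_p = 92 − 21.622 = 70.38 dB.

70 dB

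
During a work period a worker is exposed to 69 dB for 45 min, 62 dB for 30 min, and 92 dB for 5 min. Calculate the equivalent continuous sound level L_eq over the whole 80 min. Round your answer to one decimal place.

L_eq = 10·log₁₀[(1/T)·Σ tᵢ·10^(Lᵢ/10)] with T = 80 min.
Σ tᵢ·10^(Lᵢ/10) = 45·10^(69/10) + 30·10^(62/10) + 5·10^(92/10) = 8.329e+09.
L_eq = 10·log₁₀(8.329e+09/80) = 80.18 dB.

80.2 dB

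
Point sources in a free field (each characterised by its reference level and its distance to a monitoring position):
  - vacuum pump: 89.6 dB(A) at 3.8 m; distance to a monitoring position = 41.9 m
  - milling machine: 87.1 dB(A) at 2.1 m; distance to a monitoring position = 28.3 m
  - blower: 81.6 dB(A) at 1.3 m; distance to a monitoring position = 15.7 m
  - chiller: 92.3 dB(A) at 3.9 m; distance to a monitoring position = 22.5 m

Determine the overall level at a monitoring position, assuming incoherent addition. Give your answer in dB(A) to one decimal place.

Propagate each source to the receiver with L = L_ref − 20·log₁₀(r/r_ref), then add intensities.
vacuum pump: 89.6 − 20·log₁₀(41.9/3.8) = 89.6 − 20.85 = 68.75 dB(A).
milling machine: 87.1 − 20·log₁₀(28.3/2.1) = 87.1 − 22.59 = 64.51 dB(A).
blower: 81.6 − 20·log₁₀(15.7/1.3) = 81.6 − 21.64 = 59.96 dB(A).
chiller: 92.3 − 20·log₁₀(22.5/3.9) = 92.3 − 15.22 = 77.08 dB(A).
Σ 10^(L/10) = 6.234e+07 → L_total = 10·log₁₀(6.234e+07) = 77.95 dB(A).

77.9 dB(A)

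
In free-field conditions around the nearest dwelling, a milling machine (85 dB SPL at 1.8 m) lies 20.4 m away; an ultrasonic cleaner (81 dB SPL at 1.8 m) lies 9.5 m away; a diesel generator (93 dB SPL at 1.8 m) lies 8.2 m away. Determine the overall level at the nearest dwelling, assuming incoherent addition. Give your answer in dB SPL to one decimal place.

First find each source's level at the receiver (point-source: −20·log₁₀(r/r_ref)), then combine on an intensity basis.
milling machine: 85 − 20·log₁₀(20.4/1.8) = 85 − 21.09 = 63.91 dB SPL.
ultrasonic cleaner: 81 − 20·log₁₀(9.5/1.8) = 81 − 14.45 = 66.55 dB SPL.
diesel generator: 93 − 20·log₁₀(8.2/1.8) = 93 − 13.17 = 79.83 dB SPL.
Σ 10^(L/10) = 1.031e+08 → L_total = 10·log₁₀(1.031e+08) = 80.13 dB SPL.

80.1 dB SPL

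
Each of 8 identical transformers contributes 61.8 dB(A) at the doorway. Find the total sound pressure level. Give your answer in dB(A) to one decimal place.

70.8 dB(A)

With 8 equal, uncorrelated contributions the intensity is 8× that of one unit, giving a rise of 10·log₁₀ 8.
L_total = 61.8 + 10·log₁₀(8) = 61.8 + 9.031 = 70.83 dB(A).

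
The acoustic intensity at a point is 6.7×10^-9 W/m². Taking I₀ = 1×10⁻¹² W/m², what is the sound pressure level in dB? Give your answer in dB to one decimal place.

L = 10·log₁₀(I/I₀) = 10·log₁₀(6.7×10^-9/10⁻¹²) = 10·log₁₀(6.7×10^3).
L = 10·(0.8261 + 3) = 38.26 dB.

38.3 dB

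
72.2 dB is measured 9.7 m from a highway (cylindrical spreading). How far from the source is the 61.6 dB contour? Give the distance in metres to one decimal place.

111.4 m

Line-source spreading drops the level by 10·log₁₀(r₂/r₁); inverting, r₂/r₁ = 10^(ΔL/10).
r₂ = 9.7·10^((72.2−61.6)/10) = 9.7·10^(10.6/10) = 111.37 m.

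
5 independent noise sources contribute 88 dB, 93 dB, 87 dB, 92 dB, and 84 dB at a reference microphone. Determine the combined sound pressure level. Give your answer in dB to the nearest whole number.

97 dB

Incoherent sources combine by intensity addition: L_total = 10·log₁₀(Σ 10^(L_i/10)).
Σ 10^(L/10) = 10^(88/10) + 10^(93/10) + 10^(87/10) + 10^(92/10) + 10^(84/10) = 4.963e+09.
L_total = 10·log₁₀(4.963e+09) = 96.96 dB.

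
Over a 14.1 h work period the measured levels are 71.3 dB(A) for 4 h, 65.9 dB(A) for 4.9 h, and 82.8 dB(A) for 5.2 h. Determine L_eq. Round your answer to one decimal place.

78.8 dB(A)

L_eq = 10·log₁₀[(1/T)·Σ tᵢ·10^(Lᵢ/10)] with T = 14.1 h.
Σ tᵢ·10^(Lᵢ/10) = 4·10^(71.3/10) + 4.9·10^(65.9/10) + 5.2·10^(82.8/10) = 1.064e+09.
L_eq = 10·log₁₀(1.064e+09/14.1) = 78.78 dB(A).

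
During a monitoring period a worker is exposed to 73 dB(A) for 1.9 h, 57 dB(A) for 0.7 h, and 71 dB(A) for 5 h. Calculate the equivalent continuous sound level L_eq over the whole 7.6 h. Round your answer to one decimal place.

71.2 dB(A)

The energy average is taken in the linear domain: L_eq = 10·log₁₀[(Σ tᵢ·10^(Lᵢ/10))/T], T = 7.6 h.
Σ tᵢ·10^(Lᵢ/10) = 1.9·10^(73/10) + 0.7·10^(57/10) + 5·10^(71/10) = 1.012e+08.
L_eq = 10·log₁₀(1.012e+08/7.6) = 71.24 dB(A).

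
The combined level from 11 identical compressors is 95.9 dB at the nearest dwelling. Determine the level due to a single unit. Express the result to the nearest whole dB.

85 dB

For N identical incoherent sources L_total = L₁ + 10·log₁₀ N, so L₁ = 95.9 − 10·log₁₀(11) = 95.9 − 10.414.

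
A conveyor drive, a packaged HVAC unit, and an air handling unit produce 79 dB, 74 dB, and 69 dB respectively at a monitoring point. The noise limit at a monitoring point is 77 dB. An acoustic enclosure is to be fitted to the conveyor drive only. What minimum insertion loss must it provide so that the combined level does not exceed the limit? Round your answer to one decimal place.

6.7 dB

Everything except the conveyor drive sums to 10^(74/10) + 10^(69/10) = 3.306e+07 in linear terms, 75.19 dB.
To meet 77 dB overall, the treated conveyor drive may contribute at most 10^(77/10) − 3.306e+07 = 1.706e+07, i.e. 72.32 dB.
Required insertion loss = 79 − 72.32 = 6.68 dB.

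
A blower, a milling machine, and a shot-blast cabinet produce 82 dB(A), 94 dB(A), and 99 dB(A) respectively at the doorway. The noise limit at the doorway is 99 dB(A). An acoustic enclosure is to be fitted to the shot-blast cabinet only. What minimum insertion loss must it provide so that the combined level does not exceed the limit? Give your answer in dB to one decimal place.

Everything except the shot-blast cabinet sums to 10^(82/10) + 10^(94/10) = 2.670e+09 in linear terms, 94.27 dB(A).
To meet 99 dB(A) overall, the treated shot-blast cabinet may contribute at most 10^(99/10) − 2.670e+09 = 5.273e+09, i.e. 97.22 dB(A).
So the shot-blast cabinet must be reduced from 99 to 97.22 dB(A): IL = 1.78 dB.

1.8 dB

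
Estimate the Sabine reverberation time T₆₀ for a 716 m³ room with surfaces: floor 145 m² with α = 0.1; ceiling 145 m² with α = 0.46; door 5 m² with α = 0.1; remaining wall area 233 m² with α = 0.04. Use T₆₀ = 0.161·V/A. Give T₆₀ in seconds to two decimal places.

Total absorption A = 145·0.1 + 145·0.46 + 5·0.1 + 233·0.04 = 91.02 m² sabins.
T₆₀ = 0.161 × 716 / 91.02 = 1.266 s.

1.27 s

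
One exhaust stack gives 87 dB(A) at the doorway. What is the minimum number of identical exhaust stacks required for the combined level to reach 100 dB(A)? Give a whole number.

N identical sources give L₁ + 10·log₁₀ N, so require 10·log₁₀ N ≥ 100 − 87 = 13.0 dB.
N ≥ 10^(13.0/10) = 19.953, so N = 20.

20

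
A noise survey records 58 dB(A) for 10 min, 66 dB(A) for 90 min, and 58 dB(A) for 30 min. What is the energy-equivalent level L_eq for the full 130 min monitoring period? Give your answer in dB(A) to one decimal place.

Weight each interval's intensity by its duration and average over T = 130 min:
Σ tᵢ·10^(Lᵢ/10) = 10·10^(58/10) + 90·10^(66/10) + 30·10^(58/10) = 3.835e+08.
L_eq = 10·log₁₀(3.835e+08/130) = 64.70 dB(A).

64.7 dB(A)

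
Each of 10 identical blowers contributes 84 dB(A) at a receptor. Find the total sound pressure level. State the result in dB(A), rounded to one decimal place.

94.0 dB(A)

L_total = L₁ + 10·log₁₀ N for N identical incoherent sources.
L_total = 84 + 10·log₁₀(10) = 84 + 10.000 = 94.00 dB(A).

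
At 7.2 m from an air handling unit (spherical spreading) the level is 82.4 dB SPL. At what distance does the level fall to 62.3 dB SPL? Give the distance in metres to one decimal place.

The 20.1 dB drop corresponds to a distance ratio of 10^(20.1/20) for a point source.
r₂ = 7.2·10^((82.4−62.3)/20) = 7.2·10^(20.1/20) = 72.83 m.

72.8 m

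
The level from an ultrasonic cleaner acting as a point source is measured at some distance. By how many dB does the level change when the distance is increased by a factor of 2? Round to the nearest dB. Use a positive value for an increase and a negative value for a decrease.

-6 dB

A point source loses 6 dB per doubling of distance; generally ΔL = −20·log₁₀(r₂/r₁).
ΔL = −20·log₁₀(2) = -6.02 dB.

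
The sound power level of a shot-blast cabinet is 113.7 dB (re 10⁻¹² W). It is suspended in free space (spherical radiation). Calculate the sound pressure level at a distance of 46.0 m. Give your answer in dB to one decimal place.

Free-field spherical radiation: L_p = L_w − 10·log₁₀(4π·r²), r = 46.0 m.
4π·r² = 2.659e+04 m², 10·log₁₀ of that is 44.247 dB.
L_p = 113.7 − 44.247 = 69.45 dB.

69.5 dB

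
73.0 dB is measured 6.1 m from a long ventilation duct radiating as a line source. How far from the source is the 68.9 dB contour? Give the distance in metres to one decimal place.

15.7 m

For a line source L₁ − L₂ = 10·log₁₀(r₂/r₁), so r₂ = r₁·10^((L₁−L₂)/10).
r₂ = 6.1·10^((73.0−68.9)/10) = 6.1·10^(4.1/10) = 15.68 m.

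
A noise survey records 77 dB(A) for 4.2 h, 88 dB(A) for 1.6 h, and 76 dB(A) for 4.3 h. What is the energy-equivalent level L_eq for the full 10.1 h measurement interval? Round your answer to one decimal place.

Weight each interval's intensity by its duration and average over T = 10.1 h:
Σ tᵢ·10^(Lᵢ/10) = 4.2·10^(77/10) + 1.6·10^(88/10) + 4.3·10^(76/10) = 1.391e+09.
L_eq = 10·log₁₀(1.391e+09/10.1) = 81.39 dB(A).

81.4 dB(A)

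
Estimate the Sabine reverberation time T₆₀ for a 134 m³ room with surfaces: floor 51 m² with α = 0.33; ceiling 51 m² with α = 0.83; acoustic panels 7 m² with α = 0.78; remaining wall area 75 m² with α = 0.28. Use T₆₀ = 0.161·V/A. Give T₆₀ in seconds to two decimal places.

A = Σ Sᵢαᵢ = 51·0.33 + 51·0.83 + 7·0.78 + 75·0.28 = 85.62 m².
T₆₀ = 0.161 × 134 / 85.62 = 0.252 s.

0.25 s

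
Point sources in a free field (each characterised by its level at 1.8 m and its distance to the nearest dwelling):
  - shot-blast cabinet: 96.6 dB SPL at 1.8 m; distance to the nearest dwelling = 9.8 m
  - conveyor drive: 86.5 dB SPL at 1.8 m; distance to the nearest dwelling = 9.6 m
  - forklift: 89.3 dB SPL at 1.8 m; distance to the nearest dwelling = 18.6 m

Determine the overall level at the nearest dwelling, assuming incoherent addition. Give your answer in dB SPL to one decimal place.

82.5 dB SPL

Apply inverse-square spreading to bring every level to the receiver, then sum 10^(L/10).
shot-blast cabinet: 96.6 − 20·log₁₀(9.8/1.8) = 96.6 − 14.72 = 81.88 dB SPL.
conveyor drive: 86.5 − 20·log₁₀(9.6/1.8) = 86.5 − 14.54 = 71.96 dB SPL.
forklift: 89.3 − 20·log₁₀(18.6/1.8) = 89.3 − 20.28 = 69.02 dB SPL.
Σ 10^(L/10) = 1.779e+08 → L_total = 10·log₁₀(1.779e+08) = 82.50 dB SPL.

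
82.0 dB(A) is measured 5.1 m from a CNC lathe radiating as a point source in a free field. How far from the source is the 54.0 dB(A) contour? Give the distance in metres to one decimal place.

128.1 m

For a point source L₁ − L₂ = 20·log₁₀(r₂/r₁), so r₂ = r₁·10^((L₁−L₂)/20).
r₂ = 5.1·10^((82.0−54.0)/20) = 5.1·10^(28.0/20) = 128.11 m.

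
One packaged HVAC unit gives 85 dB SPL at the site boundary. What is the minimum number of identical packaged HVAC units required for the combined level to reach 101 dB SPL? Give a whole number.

Need L₁ + 10·log₁₀ N ≥ 101, i.e. log₁₀ N ≥ 1.60.
N ≥ 10^(16.0/10) = 39.811, so N = 40.

40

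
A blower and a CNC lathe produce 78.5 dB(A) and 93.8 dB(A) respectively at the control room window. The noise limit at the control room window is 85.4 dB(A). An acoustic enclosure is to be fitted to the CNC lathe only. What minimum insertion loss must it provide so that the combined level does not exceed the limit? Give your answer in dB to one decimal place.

Everything except the CNC lathe sums to 10^(78.5/10) = 7.079e+07 in linear terms, 78.50 dB(A).
The limit corresponds to 10^(85.4/10) = 3.467e+08; subtracting the fixed part leaves 2.759e+08 for the CNC lathe, i.e. 84.41 dB(A).
So the CNC lathe must be reduced from 93.8 to 84.41 dB(A): IL = 9.39 dB.

9.4 dB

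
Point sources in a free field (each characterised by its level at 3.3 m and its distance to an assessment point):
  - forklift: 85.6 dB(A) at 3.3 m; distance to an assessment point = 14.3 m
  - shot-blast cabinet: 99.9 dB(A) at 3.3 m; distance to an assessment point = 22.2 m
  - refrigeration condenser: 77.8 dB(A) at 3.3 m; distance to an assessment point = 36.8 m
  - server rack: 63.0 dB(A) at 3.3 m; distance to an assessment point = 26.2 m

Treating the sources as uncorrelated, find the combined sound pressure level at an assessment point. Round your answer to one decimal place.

First find each source's level at the receiver (point-source: −20·log₁₀(r/r_ref)), then combine on an intensity basis.
forklift: 85.6 − 20·log₁₀(14.3/3.3) = 85.6 − 12.74 = 72.86 dB(A).
shot-blast cabinet: 99.9 − 20·log₁₀(22.2/3.3) = 99.9 − 16.56 = 83.34 dB(A).
refrigeration condenser: 77.8 − 20·log₁₀(36.8/3.3) = 77.8 − 20.95 = 56.85 dB(A).
server rack: 63.0 − 20·log₁₀(26.2/3.3) = 63.0 − 18.00 = 45.00 dB(A).
Σ 10^(L/10) = 2.358e+08 → L_total = 10·log₁₀(2.358e+08) = 83.73 dB(A).

83.7 dB(A)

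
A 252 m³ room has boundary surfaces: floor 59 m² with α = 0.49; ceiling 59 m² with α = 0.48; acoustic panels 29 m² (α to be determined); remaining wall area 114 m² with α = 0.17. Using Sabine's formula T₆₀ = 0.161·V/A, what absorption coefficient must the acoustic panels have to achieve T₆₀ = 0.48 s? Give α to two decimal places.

From T₆₀ = 0.161·V/A, the target T₆₀ = 0.48 s needs A = 0.161·252/0.48 = 84.53 m².
Absorption from the other surfaces = 59·0.49 + 59·0.48 + 114·0.17 = 76.61 m², so the acoustic panels must supply 7.92 m² over 29 m².
α = 7.92/29 = 0.273.

0.27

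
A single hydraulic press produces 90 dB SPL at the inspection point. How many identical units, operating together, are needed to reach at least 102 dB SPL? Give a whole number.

Need L₁ + 10·log₁₀ N ≥ 102, i.e. log₁₀ N ≥ 1.20.
N ≥ 10^(12.0/10) = 15.849, so N = 16.

16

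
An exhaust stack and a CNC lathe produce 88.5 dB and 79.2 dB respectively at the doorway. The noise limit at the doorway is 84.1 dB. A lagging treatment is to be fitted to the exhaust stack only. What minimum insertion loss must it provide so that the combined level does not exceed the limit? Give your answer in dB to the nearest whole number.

Fixed contribution from the other source: Σ 10^(L/10) = 10^(79.2/10) = 8.318e+07 (79.20 dB).
To meet 84.1 dB overall, the treated exhaust stack may contribute at most 10^(84.1/10) − 8.318e+07 = 1.739e+08, i.e. 82.40 dB.
So the exhaust stack must be reduced from 88.5 to 82.40 dB: IL = 6.10 dB.

6 dB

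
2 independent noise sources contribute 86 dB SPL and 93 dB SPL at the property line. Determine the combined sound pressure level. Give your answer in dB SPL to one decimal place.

93.8 dB SPL

Incoherent sources combine by intensity addition: L_total = 10·log₁₀(Σ 10^(L_i/10)).
Σ 10^(L/10) = 10^(86/10) + 10^(93/10) = 2.393e+09.
L_total = 10·log₁₀(2.393e+09) = 93.79 dB SPL.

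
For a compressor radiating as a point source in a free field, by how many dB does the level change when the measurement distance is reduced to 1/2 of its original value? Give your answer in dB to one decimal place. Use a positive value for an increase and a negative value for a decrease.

Point-source spreading: ΔL = −20·log₁₀(r₂/r₁).
ΔL = −20·log₁₀(0.5) = +6.02 dB.

+6.0 dB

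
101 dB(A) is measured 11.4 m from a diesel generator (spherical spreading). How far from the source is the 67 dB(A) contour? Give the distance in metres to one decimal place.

The 34.0 dB drop corresponds to a distance ratio of 10^(34.0/20) for a point source.
r₂ = 11.4·10^((101−67)/20) = 11.4·10^(34.0/20) = 571.35 m.

571.4 m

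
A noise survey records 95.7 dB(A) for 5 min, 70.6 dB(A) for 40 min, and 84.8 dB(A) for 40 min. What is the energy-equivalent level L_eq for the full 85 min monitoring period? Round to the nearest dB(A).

L_eq = 10·log₁₀[(1/T)·Σ tᵢ·10^(Lᵢ/10)] with T = 85 min.
Σ tᵢ·10^(Lᵢ/10) = 5·10^(95.7/10) + 40·10^(70.6/10) + 40·10^(84.8/10) = 3.112e+10.
L_eq = 10·log₁₀(3.112e+10/85) = 85.64 dB(A).

86 dB(A)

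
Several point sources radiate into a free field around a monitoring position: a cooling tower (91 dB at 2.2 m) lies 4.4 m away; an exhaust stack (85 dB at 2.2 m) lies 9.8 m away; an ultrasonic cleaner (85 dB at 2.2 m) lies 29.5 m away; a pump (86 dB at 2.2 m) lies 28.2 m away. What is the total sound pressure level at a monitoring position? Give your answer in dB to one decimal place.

85.2 dB

Apply inverse-square spreading to bring every level to the receiver, then sum 10^(L/10).
cooling tower: 91 − 20·log₁₀(4.4/2.2) = 91 − 6.02 = 84.98 dB.
exhaust stack: 85 − 20·log₁₀(9.8/2.2) = 85 − 12.98 = 72.02 dB.
ultrasonic cleaner: 85 − 20·log₁₀(29.5/2.2) = 85 − 22.55 = 62.45 dB.
pump: 86 − 20·log₁₀(28.2/2.2) = 86 − 22.16 = 63.84 dB.
Σ 10^(L/10) = 3.348e+08 → L_total = 10·log₁₀(3.348e+08) = 85.25 dB.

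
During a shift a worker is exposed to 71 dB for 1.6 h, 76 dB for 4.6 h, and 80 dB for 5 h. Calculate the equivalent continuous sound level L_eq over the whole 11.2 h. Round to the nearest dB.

78 dB

The energy average is taken in the linear domain: L_eq = 10·log₁₀[(Σ tᵢ·10^(Lᵢ/10))/T], T = 11.2 h.
Σ tᵢ·10^(Lᵢ/10) = 1.6·10^(71/10) + 4.6·10^(76/10) + 5·10^(80/10) = 7.033e+08.
L_eq = 10·log₁₀(7.033e+08/11.2) = 77.98 dB.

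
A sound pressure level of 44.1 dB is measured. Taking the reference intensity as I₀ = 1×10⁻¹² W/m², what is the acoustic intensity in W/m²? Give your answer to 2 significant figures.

L = 10·log₁₀(I/I₀) ⇒ I = I₀·10^(L/10) = 10⁻¹² × 10^4.41.

2.6e-08 W/m²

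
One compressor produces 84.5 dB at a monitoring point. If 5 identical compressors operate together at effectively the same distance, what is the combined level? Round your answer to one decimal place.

91.5 dB

N identical incoherent sources raise the level by 10·log₁₀ N.
L_total = 84.5 + 10·log₁₀(5) = 84.5 + 6.990 = 91.49 dB.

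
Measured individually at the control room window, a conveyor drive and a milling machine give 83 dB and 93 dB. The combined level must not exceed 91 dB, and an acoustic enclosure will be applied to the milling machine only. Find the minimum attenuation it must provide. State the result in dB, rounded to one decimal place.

2.7 dB

The untreated sources together contribute 10^(83/10) = 1.995e+08, i.e. 83.00 dB.
To meet 91 dB overall, the treated milling machine may contribute at most 10^(91/10) − 1.995e+08 = 1.059e+09, i.e. 90.25 dB.
Required insertion loss = 93 − 90.25 = 2.75 dB.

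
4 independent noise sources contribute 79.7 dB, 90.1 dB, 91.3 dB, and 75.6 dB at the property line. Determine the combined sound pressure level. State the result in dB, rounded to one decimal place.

94.0 dB

For uncorrelated sources the intensities add, so convert each level to linear form, sum, and take 10·log₁₀ of the total.
Σ 10^(L/10) = 10^(79.7/10) + 10^(90.1/10) + 10^(91.3/10) + 10^(75.6/10) = 2.502e+09.
L_total = 10·log₁₀(2.502e+09) = 93.98 dB.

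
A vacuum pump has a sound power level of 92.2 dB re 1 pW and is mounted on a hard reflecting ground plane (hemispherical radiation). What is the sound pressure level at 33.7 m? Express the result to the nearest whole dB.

Free-field hemispherical radiation: L_p = L_w − 10·log₁₀(2π·r²), r = 33.7 m.
2π·r² = 7136 m², 10·log₁₀ of that is 38.534 dB.
L_p = 92.2 − 38.534 = 53.67 dB.

54 dB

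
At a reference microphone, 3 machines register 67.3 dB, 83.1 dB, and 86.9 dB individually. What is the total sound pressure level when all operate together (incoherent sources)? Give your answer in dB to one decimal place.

Incoherent sources combine by intensity addition: L_total = 10·log₁₀(Σ 10^(L_i/10)).
Σ 10^(L/10) = 10^(67.3/10) + 10^(83.1/10) + 10^(86.9/10) = 6.993e+08.
L_total = 10·log₁₀(6.993e+08) = 88.45 dB.

88.4 dB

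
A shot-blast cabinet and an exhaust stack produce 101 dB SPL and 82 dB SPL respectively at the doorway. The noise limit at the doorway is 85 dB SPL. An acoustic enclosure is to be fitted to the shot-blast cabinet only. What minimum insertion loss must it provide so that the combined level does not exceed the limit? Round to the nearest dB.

The untreated sources together contribute 10^(82/10) = 1.585e+08, i.e. 82.00 dB SPL.
To meet 85 dB SPL overall, the treated shot-blast cabinet may contribute at most 10^(85/10) − 1.585e+08 = 1.577e+08, i.e. 81.98 dB SPL.
So the shot-blast cabinet must be reduced from 101 to 81.98 dB SPL: IL = 19.02 dB.

19 dB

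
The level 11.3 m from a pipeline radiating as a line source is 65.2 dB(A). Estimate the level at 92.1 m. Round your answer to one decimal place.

56.1 dB(A)

For a line source, L₂ = L₁ − 10·log₁₀(r₂/r₁).
L₂ = 65.2 − 10·log₁₀(92.1/11.3) = 65.2 − 9.112 = 56.09 dB(A).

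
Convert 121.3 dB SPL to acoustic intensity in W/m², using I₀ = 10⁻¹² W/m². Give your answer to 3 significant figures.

I = I₀·10^(L/10) = 10⁻¹² × 10^(121.3/10) = 10^(0.130).

1.35 W/m²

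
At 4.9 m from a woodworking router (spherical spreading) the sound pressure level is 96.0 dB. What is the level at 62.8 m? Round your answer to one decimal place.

73.8 dB

Point-source attenuation: ΔL = 20·log₁₀(r₂/r₁) = 20·log₁₀(62.8/4.9) = 22.155 dB.
L₂ = 96.0 − 20·log₁₀(62.8/4.9) = 96.0 − 22.155 = 73.84 dB.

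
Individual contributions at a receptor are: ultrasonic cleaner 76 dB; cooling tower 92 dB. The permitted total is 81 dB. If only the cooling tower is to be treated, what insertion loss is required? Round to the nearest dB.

The untreated sources together contribute 10^(76/10) = 3.981e+07, i.e. 76.00 dB.
To meet 81 dB overall, the treated cooling tower may contribute at most 10^(81/10) − 3.981e+07 = 8.608e+07, i.e. 79.35 dB.
So the cooling tower must be reduced from 92 to 79.35 dB: IL = 12.65 dB.

13 dB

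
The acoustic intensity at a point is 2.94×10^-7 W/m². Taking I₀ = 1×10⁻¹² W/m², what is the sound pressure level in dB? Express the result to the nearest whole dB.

55 dB

L = 10·log₁₀(I/I₀) = 10·log₁₀(2.94×10^-7/10⁻¹²) = 10·log₁₀(2.94×10^5).
L = 10·(0.4683 + 5) = 54.68 dB.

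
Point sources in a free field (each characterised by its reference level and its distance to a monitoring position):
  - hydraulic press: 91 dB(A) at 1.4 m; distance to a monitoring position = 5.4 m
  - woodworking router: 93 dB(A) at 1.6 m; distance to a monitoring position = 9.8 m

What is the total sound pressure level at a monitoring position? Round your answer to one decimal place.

81.4 dB(A)

First find each source's level at the receiver (point-source: −20·log₁₀(r/r_ref)), then combine on an intensity basis.
hydraulic press: 91 − 20·log₁₀(5.4/1.4) = 91 − 11.73 = 79.27 dB(A).
woodworking router: 93 − 20·log₁₀(9.8/1.6) = 93 − 15.74 = 77.26 dB(A).
Σ 10^(L/10) = 1.378e+08 → L_total = 10·log₁₀(1.378e+08) = 81.39 dB(A).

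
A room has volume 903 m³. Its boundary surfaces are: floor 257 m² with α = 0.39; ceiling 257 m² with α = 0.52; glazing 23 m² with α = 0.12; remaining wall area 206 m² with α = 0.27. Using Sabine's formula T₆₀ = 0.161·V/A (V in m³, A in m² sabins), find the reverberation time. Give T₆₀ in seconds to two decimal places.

Total absorption A = 257·0.39 + 257·0.52 + 23·0.12 + 206·0.27 = 292.25 m² sabins.
T₆₀ = 0.161·V/A = 0.161·903/292.25 = 0.497 s.

0.50 s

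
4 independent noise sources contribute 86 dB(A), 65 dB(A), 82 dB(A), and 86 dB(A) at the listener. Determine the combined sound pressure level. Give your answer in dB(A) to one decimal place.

For uncorrelated sources the intensities add, so convert each level to linear form, sum, and take 10·log₁₀ of the total.
Σ 10^(L/10) = 10^(86/10) + 10^(65/10) + 10^(82/10) + 10^(86/10) = 9.579e+08.
L_total = 10·log₁₀(9.579e+08) = 89.81 dB(A).

89.8 dB(A)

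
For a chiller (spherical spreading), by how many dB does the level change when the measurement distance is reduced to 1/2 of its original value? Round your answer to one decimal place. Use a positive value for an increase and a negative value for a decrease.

+6.0 dB

Point-source spreading: ΔL = −20·log₁₀(r₂/r₁).
ΔL = −20·log₁₀(0.5) = +6.02 dB.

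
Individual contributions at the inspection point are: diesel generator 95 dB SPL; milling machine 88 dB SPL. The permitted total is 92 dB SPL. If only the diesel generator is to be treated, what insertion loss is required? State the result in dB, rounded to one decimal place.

The untreated sources together contribute 10^(88/10) = 6.310e+08, i.e. 88.00 dB SPL.
The limit corresponds to 10^(92/10) = 1.585e+09; subtracting the fixed part leaves 9.539e+08 for the diesel generator, i.e. 89.80 dB SPL.
So the diesel generator must be reduced from 95 to 89.80 dB SPL: IL = 5.20 dB.

5.2 dB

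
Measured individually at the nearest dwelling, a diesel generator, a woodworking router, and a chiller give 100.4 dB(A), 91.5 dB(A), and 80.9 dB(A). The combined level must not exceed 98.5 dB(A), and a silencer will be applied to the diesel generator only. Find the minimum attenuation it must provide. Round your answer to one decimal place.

3.0 dB

The untreated sources together contribute 10^(91.5/10) + 10^(80.9/10) = 1.536e+09, i.e. 91.86 dB(A).
To meet 98.5 dB(A) overall, the treated diesel generator may contribute at most 10^(98.5/10) − 1.536e+09 = 5.544e+09, i.e. 97.44 dB(A).
Required insertion loss = 100.4 − 97.44 = 2.96 dB.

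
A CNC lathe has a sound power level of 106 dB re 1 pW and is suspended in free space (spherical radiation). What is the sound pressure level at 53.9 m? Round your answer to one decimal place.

The power spreads over a sphere of area 4π·r², so L_p = L_w − 10·log₁₀(4π·r²).
4π·r² = 3.651e+04 m², 10·log₁₀ of that is 45.624 dB.
L_p = 106 − 45.624 = 60.38 dB.

60.4 dB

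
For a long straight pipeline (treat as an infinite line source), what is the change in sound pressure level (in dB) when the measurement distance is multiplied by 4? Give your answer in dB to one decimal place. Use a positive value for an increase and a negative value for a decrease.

-6.0 dB

With cylindrical spreading the level changes by −10·log₁₀(r₂/r₁).
ΔL = −10·log₁₀(4) = -6.02 dB.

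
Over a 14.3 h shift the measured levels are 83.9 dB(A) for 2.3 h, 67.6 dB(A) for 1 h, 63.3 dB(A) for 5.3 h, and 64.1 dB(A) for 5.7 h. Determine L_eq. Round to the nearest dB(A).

76 dB(A)

L_eq = 10·log₁₀[(1/T)·Σ tᵢ·10^(Lᵢ/10)] with T = 14.3 h.
Σ tᵢ·10^(Lᵢ/10) = 2.3·10^(83.9/10) + 1·10^(67.6/10) + 5.3·10^(63.3/10) + 5.7·10^(64.1/10) = 5.963e+08.
L_eq = 10·log₁₀(5.963e+08/14.3) = 76.20 dB(A).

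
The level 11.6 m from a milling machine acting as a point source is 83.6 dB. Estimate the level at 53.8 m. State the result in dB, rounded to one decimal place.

70.3 dB

Point-source attenuation: ΔL = 20·log₁₀(r₂/r₁) = 20·log₁₀(53.8/11.6) = 13.326 dB.
L₂ = 83.6 − 20·log₁₀(53.8/11.6) = 83.6 − 13.326 = 70.27 dB.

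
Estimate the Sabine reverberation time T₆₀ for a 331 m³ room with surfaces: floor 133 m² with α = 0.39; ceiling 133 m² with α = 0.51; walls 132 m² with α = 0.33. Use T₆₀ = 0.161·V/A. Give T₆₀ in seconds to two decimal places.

0.33 s

A = Σ Sᵢαᵢ = 133·0.39 + 133·0.51 + 132·0.33 = 163.26 m².
T₆₀ = 0.161·V/A = 0.161·331/163.26 = 0.326 s.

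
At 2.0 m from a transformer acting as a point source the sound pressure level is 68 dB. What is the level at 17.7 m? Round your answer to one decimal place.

49.1 dB

Spherical spreading from a point source gives a 20·log₁₀(r₂/r₁) drop.
L₂ = 68 − 20·log₁₀(17.7/2.0) = 68 − 18.939 = 49.06 dB.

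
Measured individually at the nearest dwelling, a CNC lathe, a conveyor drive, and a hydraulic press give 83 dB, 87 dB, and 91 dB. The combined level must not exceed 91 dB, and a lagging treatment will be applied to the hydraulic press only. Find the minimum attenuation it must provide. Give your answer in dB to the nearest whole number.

4 dB

Everything except the hydraulic press sums to 10^(83/10) + 10^(87/10) = 7.007e+08 in linear terms, 88.46 dB.
To meet 91 dB overall, the treated hydraulic press may contribute at most 10^(91/10) − 7.007e+08 = 5.582e+08, i.e. 87.47 dB.
So the hydraulic press must be reduced from 91 to 87.47 dB: IL = 3.53 dB.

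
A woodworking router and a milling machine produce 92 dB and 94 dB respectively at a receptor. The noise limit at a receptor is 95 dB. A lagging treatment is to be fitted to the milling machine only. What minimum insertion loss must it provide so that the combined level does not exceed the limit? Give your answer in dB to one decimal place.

2.0 dB

Everything except the milling machine sums to 10^(92/10) = 1.585e+09 in linear terms, 92.00 dB.
To meet 95 dB overall, the treated milling machine may contribute at most 10^(95/10) − 1.585e+09 = 1.577e+09, i.e. 91.98 dB.
So the milling machine must be reduced from 94 to 91.98 dB: IL = 2.02 dB.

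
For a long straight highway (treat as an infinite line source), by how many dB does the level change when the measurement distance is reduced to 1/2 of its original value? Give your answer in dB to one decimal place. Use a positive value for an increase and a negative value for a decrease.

A line source loses 3 dB per doubling of distance; generally ΔL = −10·log₁₀(r₂/r₁).
ΔL = −10·log₁₀(0.5) = +3.01 dB.

+3.0 dB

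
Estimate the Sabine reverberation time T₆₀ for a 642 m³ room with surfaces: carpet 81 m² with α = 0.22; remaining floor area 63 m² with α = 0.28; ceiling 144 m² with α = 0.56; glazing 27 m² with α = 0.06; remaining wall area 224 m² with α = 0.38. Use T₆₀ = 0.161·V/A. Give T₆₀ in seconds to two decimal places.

Total absorption A = 81·0.22 + 63·0.28 + 144·0.56 + 27·0.06 + 224·0.38 = 202.84 m² sabins.
T₆₀ = 0.161 × 642 / 202.84 = 0.510 s.

0.51 s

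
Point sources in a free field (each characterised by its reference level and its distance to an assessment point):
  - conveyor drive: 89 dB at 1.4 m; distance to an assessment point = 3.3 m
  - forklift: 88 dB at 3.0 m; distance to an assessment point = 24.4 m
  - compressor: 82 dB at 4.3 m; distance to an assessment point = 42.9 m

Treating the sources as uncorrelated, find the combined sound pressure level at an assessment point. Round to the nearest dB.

Apply inverse-square spreading to bring every level to the receiver, then sum 10^(L/10).
conveyor drive: 89 − 20·log₁₀(3.3/1.4) = 89 − 7.45 = 81.55 dB.
forklift: 88 − 20·log₁₀(24.4/3.0) = 88 − 18.21 = 69.79 dB.
compressor: 82 − 20·log₁₀(42.9/4.3) = 82 − 19.98 = 62.02 dB.
Σ 10^(L/10) = 1.541e+08 → L_total = 10·log₁₀(1.541e+08) = 81.88 dB.

82 dB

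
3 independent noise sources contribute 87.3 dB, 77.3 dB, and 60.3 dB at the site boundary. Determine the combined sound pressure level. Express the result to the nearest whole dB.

Incoherent sources combine by intensity addition: L_total = 10·log₁₀(Σ 10^(L_i/10)).
Σ 10^(L/10) = 10^(87.3/10) + 10^(77.3/10) + 10^(60.3/10) = 5.918e+08.
L_total = 10·log₁₀(5.918e+08) = 87.72 dB.

88 dB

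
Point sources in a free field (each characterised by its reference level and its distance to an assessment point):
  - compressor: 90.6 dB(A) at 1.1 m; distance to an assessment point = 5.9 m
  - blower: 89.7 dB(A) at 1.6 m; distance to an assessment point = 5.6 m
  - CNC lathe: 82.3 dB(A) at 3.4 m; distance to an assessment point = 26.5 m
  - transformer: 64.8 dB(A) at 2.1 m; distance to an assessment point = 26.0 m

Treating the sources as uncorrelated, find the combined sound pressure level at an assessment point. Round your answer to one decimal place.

First find each source's level at the receiver (point-source: −20·log₁₀(r/r_ref)), then combine on an intensity basis.
compressor: 90.6 − 20·log₁₀(5.9/1.1) = 90.6 − 14.59 = 76.01 dB(A).
blower: 89.7 − 20·log₁₀(5.6/1.6) = 89.7 − 10.88 = 78.82 dB(A).
CNC lathe: 82.3 − 20·log₁₀(26.5/3.4) = 82.3 − 17.84 = 64.46 dB(A).
transformer: 64.8 − 20·log₁₀(26.0/2.1) = 64.8 − 21.86 = 42.94 dB(A).
Σ 10^(L/10) = 1.189e+08 → L_total = 10·log₁₀(1.189e+08) = 80.75 dB(A).

80.8 dB(A)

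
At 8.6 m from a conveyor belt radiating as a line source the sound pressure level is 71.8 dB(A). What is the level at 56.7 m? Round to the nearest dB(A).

For a line source, L₂ = L₁ − 10·log₁₀(r₂/r₁).
L₂ = 71.8 − 10·log₁₀(56.7/8.6) = 71.8 − 8.191 = 63.61 dB(A).

64 dB(A)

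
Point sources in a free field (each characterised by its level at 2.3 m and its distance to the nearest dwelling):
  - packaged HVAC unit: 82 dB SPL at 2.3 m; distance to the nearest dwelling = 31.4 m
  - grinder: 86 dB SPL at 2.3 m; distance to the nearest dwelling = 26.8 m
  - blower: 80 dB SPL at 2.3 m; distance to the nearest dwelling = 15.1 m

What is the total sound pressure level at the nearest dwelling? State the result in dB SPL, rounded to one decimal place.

67.9 dB SPL

First find each source's level at the receiver (point-source: −20·log₁₀(r/r_ref)), then combine on an intensity basis.
packaged HVAC unit: 82 − 20·log₁₀(31.4/2.3) = 82 − 22.70 = 59.30 dB SPL.
grinder: 86 − 20·log₁₀(26.8/2.3) = 86 − 21.33 = 64.67 dB SPL.
blower: 80 − 20·log₁₀(15.1/2.3) = 80 − 16.34 = 63.66 dB SPL.
Σ 10^(L/10) = 6.103e+06 → L_total = 10·log₁₀(6.103e+06) = 67.86 dB SPL.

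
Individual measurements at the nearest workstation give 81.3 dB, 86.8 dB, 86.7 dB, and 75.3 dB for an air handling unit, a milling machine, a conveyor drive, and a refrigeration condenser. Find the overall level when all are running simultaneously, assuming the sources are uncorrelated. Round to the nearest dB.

For uncorrelated sources the intensities add, so convert each level to linear form, sum, and take 10·log₁₀ of the total.
Σ 10^(L/10) = 10^(81.3/10) + 10^(86.8/10) + 10^(86.7/10) + 10^(75.3/10) = 1.115e+09.
L_total = 10·log₁₀(1.115e+09) = 90.47 dB.

90 dB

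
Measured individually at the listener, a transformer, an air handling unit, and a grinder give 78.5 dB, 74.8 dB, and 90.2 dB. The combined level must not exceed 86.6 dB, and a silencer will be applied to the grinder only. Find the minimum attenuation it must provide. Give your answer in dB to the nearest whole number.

Everything except the grinder sums to 10^(78.5/10) + 10^(74.8/10) = 1.010e+08 in linear terms, 80.04 dB.
To meet 86.6 dB overall, the treated grinder may contribute at most 10^(86.6/10) − 1.010e+08 = 3.561e+08, i.e. 85.52 dB.
Required insertion loss = 90.2 − 85.52 = 4.68 dB.

5 dB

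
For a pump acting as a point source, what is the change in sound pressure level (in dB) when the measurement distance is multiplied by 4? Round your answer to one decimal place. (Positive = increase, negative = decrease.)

-12.0 dB

A point source loses 6 dB per doubling of distance; generally ΔL = −20·log₁₀(r₂/r₁).
ΔL = −20·log₁₀(4) = -12.04 dB.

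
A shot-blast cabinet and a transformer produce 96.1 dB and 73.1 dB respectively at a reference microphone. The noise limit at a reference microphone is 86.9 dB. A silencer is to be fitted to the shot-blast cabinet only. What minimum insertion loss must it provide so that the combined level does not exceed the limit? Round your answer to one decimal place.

Fixed contribution from the other source: Σ 10^(L/10) = 10^(73.1/10) = 2.042e+07 (73.10 dB).
The limit corresponds to 10^(86.9/10) = 4.898e+08; subtracting the fixed part leaves 4.694e+08 for the shot-blast cabinet, i.e. 86.72 dB.
So the shot-blast cabinet must be reduced from 96.1 to 86.72 dB: IL = 9.38 dB.

9.4 dB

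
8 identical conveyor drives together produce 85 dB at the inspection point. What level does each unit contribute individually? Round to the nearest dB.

76 dB

Dividing the total intensity by 8 lowers the level by 10·log₁₀ 8 = 9.031 dB: L₁ = 85 − 9.031.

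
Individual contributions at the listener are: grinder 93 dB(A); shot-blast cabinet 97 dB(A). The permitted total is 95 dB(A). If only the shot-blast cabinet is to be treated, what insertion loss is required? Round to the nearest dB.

6 dB

Fixed contribution from the other source: Σ 10^(L/10) = 10^(93/10) = 1.995e+09 (93.00 dB(A)).
To meet 95 dB(A) overall, the treated shot-blast cabinet may contribute at most 10^(95/10) − 1.995e+09 = 1.167e+09, i.e. 90.67 dB(A).
Required insertion loss = 97 − 90.67 = 6.33 dB.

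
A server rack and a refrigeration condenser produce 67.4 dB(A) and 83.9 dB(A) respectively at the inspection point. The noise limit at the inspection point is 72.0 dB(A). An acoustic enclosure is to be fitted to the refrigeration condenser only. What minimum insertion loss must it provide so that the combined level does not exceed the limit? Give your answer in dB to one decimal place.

Everything except the refrigeration condenser sums to 10^(67.4/10) = 5.495e+06 in linear terms, 67.40 dB(A).
To meet 72.0 dB(A) overall, the treated refrigeration condenser may contribute at most 10^(72.0/10) − 5.495e+06 = 1.035e+07, i.e. 70.15 dB(A).
So the refrigeration condenser must be reduced from 83.9 to 70.15 dB(A): IL = 13.75 dB.

13.7 dB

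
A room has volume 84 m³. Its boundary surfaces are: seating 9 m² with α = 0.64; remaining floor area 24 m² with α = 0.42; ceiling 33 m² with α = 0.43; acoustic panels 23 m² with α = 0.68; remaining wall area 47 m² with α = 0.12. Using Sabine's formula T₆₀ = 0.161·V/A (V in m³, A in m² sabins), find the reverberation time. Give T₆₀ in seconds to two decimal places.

Summing Sᵢαᵢ: 9·0.64 + 24·0.42 + 33·0.43 + 23·0.68 + 47·0.12 = 51.31 m².
T₆₀ = 0.161·V/A = 0.161·84/51.31 = 0.264 s.

0.26 s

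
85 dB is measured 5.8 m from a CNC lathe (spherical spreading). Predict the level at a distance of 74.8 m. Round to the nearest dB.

Point-source attenuation: ΔL = 20·log₁₀(r₂/r₁) = 20·log₁₀(74.8/5.8) = 22.209 dB.
L₂ = 85 − 20·log₁₀(74.8/5.8) = 85 − 22.209 = 62.79 dB.

63 dB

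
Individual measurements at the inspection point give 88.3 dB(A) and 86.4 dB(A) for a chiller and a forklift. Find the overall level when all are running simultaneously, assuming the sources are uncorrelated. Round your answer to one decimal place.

For uncorrelated sources the intensities add, so convert each level to linear form, sum, and take 10·log₁₀ of the total.
Σ 10^(L/10) = 10^(88.3/10) + 10^(86.4/10) = 1.113e+09.
L_total = 10·log₁₀(1.113e+09) = 90.46 dB(A).

90.5 dB(A)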